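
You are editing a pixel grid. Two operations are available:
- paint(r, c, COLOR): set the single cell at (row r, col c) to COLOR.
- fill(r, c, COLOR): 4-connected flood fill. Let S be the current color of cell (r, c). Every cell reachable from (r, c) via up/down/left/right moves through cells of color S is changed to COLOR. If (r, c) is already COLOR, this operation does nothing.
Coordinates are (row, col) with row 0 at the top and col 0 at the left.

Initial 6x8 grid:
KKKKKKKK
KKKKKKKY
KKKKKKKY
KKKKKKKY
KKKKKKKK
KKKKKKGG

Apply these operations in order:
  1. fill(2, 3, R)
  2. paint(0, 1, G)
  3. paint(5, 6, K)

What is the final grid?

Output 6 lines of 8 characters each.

After op 1 fill(2,3,R) [43 cells changed]:
RRRRRRRR
RRRRRRRY
RRRRRRRY
RRRRRRRY
RRRRRRRR
RRRRRRGG
After op 2 paint(0,1,G):
RGRRRRRR
RRRRRRRY
RRRRRRRY
RRRRRRRY
RRRRRRRR
RRRRRRGG
After op 3 paint(5,6,K):
RGRRRRRR
RRRRRRRY
RRRRRRRY
RRRRRRRY
RRRRRRRR
RRRRRRKG

Answer: RGRRRRRR
RRRRRRRY
RRRRRRRY
RRRRRRRY
RRRRRRRR
RRRRRRKG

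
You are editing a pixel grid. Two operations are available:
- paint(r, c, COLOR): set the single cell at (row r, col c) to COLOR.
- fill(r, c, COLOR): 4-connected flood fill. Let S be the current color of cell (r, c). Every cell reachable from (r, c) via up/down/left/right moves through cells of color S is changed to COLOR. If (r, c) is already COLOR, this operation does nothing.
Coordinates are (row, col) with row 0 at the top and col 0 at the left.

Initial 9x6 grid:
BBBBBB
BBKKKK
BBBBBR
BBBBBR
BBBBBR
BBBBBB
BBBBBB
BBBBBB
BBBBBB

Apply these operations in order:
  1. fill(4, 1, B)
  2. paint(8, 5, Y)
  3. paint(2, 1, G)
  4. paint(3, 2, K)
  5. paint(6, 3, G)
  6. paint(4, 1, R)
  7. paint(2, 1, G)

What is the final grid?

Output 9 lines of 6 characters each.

Answer: BBBBBB
BBKKKK
BGBBBR
BBKBBR
BRBBBR
BBBBBB
BBBGBB
BBBBBB
BBBBBY

Derivation:
After op 1 fill(4,1,B) [0 cells changed]:
BBBBBB
BBKKKK
BBBBBR
BBBBBR
BBBBBR
BBBBBB
BBBBBB
BBBBBB
BBBBBB
After op 2 paint(8,5,Y):
BBBBBB
BBKKKK
BBBBBR
BBBBBR
BBBBBR
BBBBBB
BBBBBB
BBBBBB
BBBBBY
After op 3 paint(2,1,G):
BBBBBB
BBKKKK
BGBBBR
BBBBBR
BBBBBR
BBBBBB
BBBBBB
BBBBBB
BBBBBY
After op 4 paint(3,2,K):
BBBBBB
BBKKKK
BGBBBR
BBKBBR
BBBBBR
BBBBBB
BBBBBB
BBBBBB
BBBBBY
After op 5 paint(6,3,G):
BBBBBB
BBKKKK
BGBBBR
BBKBBR
BBBBBR
BBBBBB
BBBGBB
BBBBBB
BBBBBY
After op 6 paint(4,1,R):
BBBBBB
BBKKKK
BGBBBR
BBKBBR
BRBBBR
BBBBBB
BBBGBB
BBBBBB
BBBBBY
After op 7 paint(2,1,G):
BBBBBB
BBKKKK
BGBBBR
BBKBBR
BRBBBR
BBBBBB
BBBGBB
BBBBBB
BBBBBY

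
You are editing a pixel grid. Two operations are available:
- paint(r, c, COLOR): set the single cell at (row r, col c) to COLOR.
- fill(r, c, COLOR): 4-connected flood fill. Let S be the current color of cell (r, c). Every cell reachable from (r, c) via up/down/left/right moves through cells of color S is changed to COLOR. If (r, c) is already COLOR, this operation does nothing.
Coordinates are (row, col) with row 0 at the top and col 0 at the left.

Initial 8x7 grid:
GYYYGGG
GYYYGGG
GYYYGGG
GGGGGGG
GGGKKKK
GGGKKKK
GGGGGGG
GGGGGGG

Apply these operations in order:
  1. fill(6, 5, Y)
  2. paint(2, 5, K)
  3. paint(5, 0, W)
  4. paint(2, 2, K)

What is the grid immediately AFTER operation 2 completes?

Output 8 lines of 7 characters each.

After op 1 fill(6,5,Y) [39 cells changed]:
YYYYYYY
YYYYYYY
YYYYYYY
YYYYYYY
YYYKKKK
YYYKKKK
YYYYYYY
YYYYYYY
After op 2 paint(2,5,K):
YYYYYYY
YYYYYYY
YYYYYKY
YYYYYYY
YYYKKKK
YYYKKKK
YYYYYYY
YYYYYYY

Answer: YYYYYYY
YYYYYYY
YYYYYKY
YYYYYYY
YYYKKKK
YYYKKKK
YYYYYYY
YYYYYYY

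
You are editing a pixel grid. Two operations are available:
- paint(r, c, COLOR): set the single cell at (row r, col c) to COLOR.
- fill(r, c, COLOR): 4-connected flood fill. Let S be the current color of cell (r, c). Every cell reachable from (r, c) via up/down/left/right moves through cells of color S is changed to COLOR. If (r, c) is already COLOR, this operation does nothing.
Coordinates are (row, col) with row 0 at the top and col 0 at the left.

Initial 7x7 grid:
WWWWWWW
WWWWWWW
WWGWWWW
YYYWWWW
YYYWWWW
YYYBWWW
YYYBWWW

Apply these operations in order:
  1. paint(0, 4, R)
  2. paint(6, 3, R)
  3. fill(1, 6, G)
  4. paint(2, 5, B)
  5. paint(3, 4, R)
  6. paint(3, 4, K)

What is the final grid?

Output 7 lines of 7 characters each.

Answer: GGGGRGG
GGGGGGG
GGGGGBG
YYYGKGG
YYYGGGG
YYYBGGG
YYYRGGG

Derivation:
After op 1 paint(0,4,R):
WWWWRWW
WWWWWWW
WWGWWWW
YYYWWWW
YYYWWWW
YYYBWWW
YYYBWWW
After op 2 paint(6,3,R):
WWWWRWW
WWWWWWW
WWGWWWW
YYYWWWW
YYYWWWW
YYYBWWW
YYYRWWW
After op 3 fill(1,6,G) [33 cells changed]:
GGGGRGG
GGGGGGG
GGGGGGG
YYYGGGG
YYYGGGG
YYYBGGG
YYYRGGG
After op 4 paint(2,5,B):
GGGGRGG
GGGGGGG
GGGGGBG
YYYGGGG
YYYGGGG
YYYBGGG
YYYRGGG
After op 5 paint(3,4,R):
GGGGRGG
GGGGGGG
GGGGGBG
YYYGRGG
YYYGGGG
YYYBGGG
YYYRGGG
After op 6 paint(3,4,K):
GGGGRGG
GGGGGGG
GGGGGBG
YYYGKGG
YYYGGGG
YYYBGGG
YYYRGGG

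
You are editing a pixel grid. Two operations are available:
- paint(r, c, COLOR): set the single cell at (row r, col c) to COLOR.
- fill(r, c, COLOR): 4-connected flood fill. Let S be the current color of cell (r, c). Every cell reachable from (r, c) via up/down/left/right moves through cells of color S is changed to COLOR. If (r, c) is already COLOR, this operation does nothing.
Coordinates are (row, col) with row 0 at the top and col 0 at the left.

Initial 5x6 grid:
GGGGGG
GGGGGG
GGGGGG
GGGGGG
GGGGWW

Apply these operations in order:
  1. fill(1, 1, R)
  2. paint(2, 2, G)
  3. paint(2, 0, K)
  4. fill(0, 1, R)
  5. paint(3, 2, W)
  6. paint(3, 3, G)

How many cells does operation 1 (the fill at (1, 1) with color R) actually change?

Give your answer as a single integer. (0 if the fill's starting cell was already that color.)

After op 1 fill(1,1,R) [28 cells changed]:
RRRRRR
RRRRRR
RRRRRR
RRRRRR
RRRRWW

Answer: 28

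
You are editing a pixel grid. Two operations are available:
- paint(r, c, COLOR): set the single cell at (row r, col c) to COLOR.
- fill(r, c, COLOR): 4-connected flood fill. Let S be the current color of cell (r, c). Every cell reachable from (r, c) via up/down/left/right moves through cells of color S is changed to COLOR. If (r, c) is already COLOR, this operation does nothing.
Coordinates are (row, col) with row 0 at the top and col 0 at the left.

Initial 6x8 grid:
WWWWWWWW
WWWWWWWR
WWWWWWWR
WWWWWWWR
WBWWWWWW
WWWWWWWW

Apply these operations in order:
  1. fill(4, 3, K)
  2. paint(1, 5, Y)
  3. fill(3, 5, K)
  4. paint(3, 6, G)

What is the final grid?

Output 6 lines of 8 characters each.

Answer: KKKKKKKK
KKKKKYKR
KKKKKKKR
KKKKKKGR
KBKKKKKK
KKKKKKKK

Derivation:
After op 1 fill(4,3,K) [44 cells changed]:
KKKKKKKK
KKKKKKKR
KKKKKKKR
KKKKKKKR
KBKKKKKK
KKKKKKKK
After op 2 paint(1,5,Y):
KKKKKKKK
KKKKKYKR
KKKKKKKR
KKKKKKKR
KBKKKKKK
KKKKKKKK
After op 3 fill(3,5,K) [0 cells changed]:
KKKKKKKK
KKKKKYKR
KKKKKKKR
KKKKKKKR
KBKKKKKK
KKKKKKKK
After op 4 paint(3,6,G):
KKKKKKKK
KKKKKYKR
KKKKKKKR
KKKKKKGR
KBKKKKKK
KKKKKKKK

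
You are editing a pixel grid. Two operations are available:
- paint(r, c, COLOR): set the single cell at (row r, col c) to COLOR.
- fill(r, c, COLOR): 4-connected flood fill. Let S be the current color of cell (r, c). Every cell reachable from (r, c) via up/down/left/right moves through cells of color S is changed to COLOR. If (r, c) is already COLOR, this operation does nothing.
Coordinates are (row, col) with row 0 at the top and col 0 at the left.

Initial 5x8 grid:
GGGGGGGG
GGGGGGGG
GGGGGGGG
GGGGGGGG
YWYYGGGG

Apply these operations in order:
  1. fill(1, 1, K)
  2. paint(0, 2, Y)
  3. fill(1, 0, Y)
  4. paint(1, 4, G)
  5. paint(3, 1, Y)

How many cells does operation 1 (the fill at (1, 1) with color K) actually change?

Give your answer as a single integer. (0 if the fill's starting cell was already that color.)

Answer: 36

Derivation:
After op 1 fill(1,1,K) [36 cells changed]:
KKKKKKKK
KKKKKKKK
KKKKKKKK
KKKKKKKK
YWYYKKKK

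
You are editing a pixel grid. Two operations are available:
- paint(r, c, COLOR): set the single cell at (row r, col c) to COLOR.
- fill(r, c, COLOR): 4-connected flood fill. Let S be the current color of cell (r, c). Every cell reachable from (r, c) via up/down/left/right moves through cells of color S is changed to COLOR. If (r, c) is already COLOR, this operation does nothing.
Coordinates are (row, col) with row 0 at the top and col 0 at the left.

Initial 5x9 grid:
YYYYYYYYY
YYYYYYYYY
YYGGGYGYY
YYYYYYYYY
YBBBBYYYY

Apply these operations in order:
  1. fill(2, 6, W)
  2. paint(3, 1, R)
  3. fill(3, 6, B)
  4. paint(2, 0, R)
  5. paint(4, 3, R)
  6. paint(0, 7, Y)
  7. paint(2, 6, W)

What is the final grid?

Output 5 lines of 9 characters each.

After op 1 fill(2,6,W) [1 cells changed]:
YYYYYYYYY
YYYYYYYYY
YYGGGYWYY
YYYYYYYYY
YBBBBYYYY
After op 2 paint(3,1,R):
YYYYYYYYY
YYYYYYYYY
YYGGGYWYY
YRYYYYYYY
YBBBBYYYY
After op 3 fill(3,6,B) [36 cells changed]:
BBBBBBBBB
BBBBBBBBB
BBGGGBWBB
BRBBBBBBB
BBBBBBBBB
After op 4 paint(2,0,R):
BBBBBBBBB
BBBBBBBBB
RBGGGBWBB
BRBBBBBBB
BBBBBBBBB
After op 5 paint(4,3,R):
BBBBBBBBB
BBBBBBBBB
RBGGGBWBB
BRBBBBBBB
BBBRBBBBB
After op 6 paint(0,7,Y):
BBBBBBBYB
BBBBBBBBB
RBGGGBWBB
BRBBBBBBB
BBBRBBBBB
After op 7 paint(2,6,W):
BBBBBBBYB
BBBBBBBBB
RBGGGBWBB
BRBBBBBBB
BBBRBBBBB

Answer: BBBBBBBYB
BBBBBBBBB
RBGGGBWBB
BRBBBBBBB
BBBRBBBBB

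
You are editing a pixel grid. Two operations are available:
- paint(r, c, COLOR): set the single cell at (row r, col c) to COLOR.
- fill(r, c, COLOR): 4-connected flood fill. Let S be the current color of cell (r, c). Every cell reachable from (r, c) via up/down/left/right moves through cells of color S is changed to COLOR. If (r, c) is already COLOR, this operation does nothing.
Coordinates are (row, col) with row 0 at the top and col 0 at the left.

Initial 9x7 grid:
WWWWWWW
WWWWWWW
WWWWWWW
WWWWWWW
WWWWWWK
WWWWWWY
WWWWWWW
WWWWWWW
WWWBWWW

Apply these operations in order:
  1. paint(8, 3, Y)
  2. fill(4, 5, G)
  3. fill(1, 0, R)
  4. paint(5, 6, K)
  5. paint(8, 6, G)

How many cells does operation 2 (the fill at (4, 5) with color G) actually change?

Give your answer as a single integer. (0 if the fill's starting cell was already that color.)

Answer: 60

Derivation:
After op 1 paint(8,3,Y):
WWWWWWW
WWWWWWW
WWWWWWW
WWWWWWW
WWWWWWK
WWWWWWY
WWWWWWW
WWWWWWW
WWWYWWW
After op 2 fill(4,5,G) [60 cells changed]:
GGGGGGG
GGGGGGG
GGGGGGG
GGGGGGG
GGGGGGK
GGGGGGY
GGGGGGG
GGGGGGG
GGGYGGG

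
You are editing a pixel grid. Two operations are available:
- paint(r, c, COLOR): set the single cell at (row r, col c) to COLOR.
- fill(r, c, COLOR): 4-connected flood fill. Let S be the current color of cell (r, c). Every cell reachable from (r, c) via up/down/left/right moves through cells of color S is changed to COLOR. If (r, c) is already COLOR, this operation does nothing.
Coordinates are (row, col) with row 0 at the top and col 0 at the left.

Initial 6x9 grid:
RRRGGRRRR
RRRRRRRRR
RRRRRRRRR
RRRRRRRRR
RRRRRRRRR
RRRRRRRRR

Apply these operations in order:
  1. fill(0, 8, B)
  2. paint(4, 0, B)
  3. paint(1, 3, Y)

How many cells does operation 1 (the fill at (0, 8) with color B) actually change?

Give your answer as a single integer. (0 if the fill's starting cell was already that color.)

Answer: 52

Derivation:
After op 1 fill(0,8,B) [52 cells changed]:
BBBGGBBBB
BBBBBBBBB
BBBBBBBBB
BBBBBBBBB
BBBBBBBBB
BBBBBBBBB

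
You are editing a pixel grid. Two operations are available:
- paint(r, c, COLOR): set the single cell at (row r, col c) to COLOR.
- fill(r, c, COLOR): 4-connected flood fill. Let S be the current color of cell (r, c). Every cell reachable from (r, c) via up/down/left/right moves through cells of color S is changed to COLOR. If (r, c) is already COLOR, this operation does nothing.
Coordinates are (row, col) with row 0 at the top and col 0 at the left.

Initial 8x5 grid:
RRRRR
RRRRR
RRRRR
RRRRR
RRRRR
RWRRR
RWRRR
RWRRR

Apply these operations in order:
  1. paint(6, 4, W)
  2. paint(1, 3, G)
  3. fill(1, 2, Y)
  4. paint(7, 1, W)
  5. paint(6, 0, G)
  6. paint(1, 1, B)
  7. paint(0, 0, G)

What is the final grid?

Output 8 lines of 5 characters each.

Answer: GYYYY
YBYGY
YYYYY
YYYYY
YYYYY
YWYYY
GWYYW
YWYYY

Derivation:
After op 1 paint(6,4,W):
RRRRR
RRRRR
RRRRR
RRRRR
RRRRR
RWRRR
RWRRW
RWRRR
After op 2 paint(1,3,G):
RRRRR
RRRGR
RRRRR
RRRRR
RRRRR
RWRRR
RWRRW
RWRRR
After op 3 fill(1,2,Y) [35 cells changed]:
YYYYY
YYYGY
YYYYY
YYYYY
YYYYY
YWYYY
YWYYW
YWYYY
After op 4 paint(7,1,W):
YYYYY
YYYGY
YYYYY
YYYYY
YYYYY
YWYYY
YWYYW
YWYYY
After op 5 paint(6,0,G):
YYYYY
YYYGY
YYYYY
YYYYY
YYYYY
YWYYY
GWYYW
YWYYY
After op 6 paint(1,1,B):
YYYYY
YBYGY
YYYYY
YYYYY
YYYYY
YWYYY
GWYYW
YWYYY
After op 7 paint(0,0,G):
GYYYY
YBYGY
YYYYY
YYYYY
YYYYY
YWYYY
GWYYW
YWYYY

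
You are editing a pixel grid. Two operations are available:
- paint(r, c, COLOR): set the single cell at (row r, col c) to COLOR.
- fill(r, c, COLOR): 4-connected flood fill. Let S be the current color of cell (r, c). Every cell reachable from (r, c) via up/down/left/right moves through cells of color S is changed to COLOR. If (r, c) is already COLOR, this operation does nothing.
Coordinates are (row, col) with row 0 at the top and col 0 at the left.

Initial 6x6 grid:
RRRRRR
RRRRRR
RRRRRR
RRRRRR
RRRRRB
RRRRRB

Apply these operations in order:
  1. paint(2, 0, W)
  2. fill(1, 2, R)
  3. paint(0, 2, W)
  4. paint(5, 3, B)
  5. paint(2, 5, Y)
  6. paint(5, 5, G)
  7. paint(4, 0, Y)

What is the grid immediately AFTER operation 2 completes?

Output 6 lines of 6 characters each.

After op 1 paint(2,0,W):
RRRRRR
RRRRRR
WRRRRR
RRRRRR
RRRRRB
RRRRRB
After op 2 fill(1,2,R) [0 cells changed]:
RRRRRR
RRRRRR
WRRRRR
RRRRRR
RRRRRB
RRRRRB

Answer: RRRRRR
RRRRRR
WRRRRR
RRRRRR
RRRRRB
RRRRRB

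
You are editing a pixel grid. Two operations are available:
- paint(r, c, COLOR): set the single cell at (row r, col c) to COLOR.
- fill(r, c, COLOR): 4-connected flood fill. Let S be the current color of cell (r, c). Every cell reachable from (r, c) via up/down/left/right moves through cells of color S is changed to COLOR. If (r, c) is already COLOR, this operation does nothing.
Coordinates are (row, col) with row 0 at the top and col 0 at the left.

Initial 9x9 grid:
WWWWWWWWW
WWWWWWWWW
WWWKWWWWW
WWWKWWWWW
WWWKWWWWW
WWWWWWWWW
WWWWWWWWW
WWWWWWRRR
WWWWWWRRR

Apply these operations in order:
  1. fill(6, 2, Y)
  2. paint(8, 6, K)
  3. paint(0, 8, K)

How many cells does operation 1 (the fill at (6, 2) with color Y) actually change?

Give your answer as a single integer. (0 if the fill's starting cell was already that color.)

After op 1 fill(6,2,Y) [72 cells changed]:
YYYYYYYYY
YYYYYYYYY
YYYKYYYYY
YYYKYYYYY
YYYKYYYYY
YYYYYYYYY
YYYYYYYYY
YYYYYYRRR
YYYYYYRRR

Answer: 72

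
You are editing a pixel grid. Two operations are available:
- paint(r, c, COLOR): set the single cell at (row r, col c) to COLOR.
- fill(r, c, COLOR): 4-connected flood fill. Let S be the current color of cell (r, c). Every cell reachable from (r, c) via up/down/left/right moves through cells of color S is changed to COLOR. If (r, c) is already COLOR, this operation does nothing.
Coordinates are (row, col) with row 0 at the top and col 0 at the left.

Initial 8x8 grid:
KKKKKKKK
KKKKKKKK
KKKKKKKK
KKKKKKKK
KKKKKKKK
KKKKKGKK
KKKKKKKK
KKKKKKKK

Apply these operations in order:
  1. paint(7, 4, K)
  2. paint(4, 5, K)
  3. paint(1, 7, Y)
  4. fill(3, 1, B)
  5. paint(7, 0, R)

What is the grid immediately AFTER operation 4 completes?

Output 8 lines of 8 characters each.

Answer: BBBBBBBB
BBBBBBBY
BBBBBBBB
BBBBBBBB
BBBBBBBB
BBBBBGBB
BBBBBBBB
BBBBBBBB

Derivation:
After op 1 paint(7,4,K):
KKKKKKKK
KKKKKKKK
KKKKKKKK
KKKKKKKK
KKKKKKKK
KKKKKGKK
KKKKKKKK
KKKKKKKK
After op 2 paint(4,5,K):
KKKKKKKK
KKKKKKKK
KKKKKKKK
KKKKKKKK
KKKKKKKK
KKKKKGKK
KKKKKKKK
KKKKKKKK
After op 3 paint(1,7,Y):
KKKKKKKK
KKKKKKKY
KKKKKKKK
KKKKKKKK
KKKKKKKK
KKKKKGKK
KKKKKKKK
KKKKKKKK
After op 4 fill(3,1,B) [62 cells changed]:
BBBBBBBB
BBBBBBBY
BBBBBBBB
BBBBBBBB
BBBBBBBB
BBBBBGBB
BBBBBBBB
BBBBBBBB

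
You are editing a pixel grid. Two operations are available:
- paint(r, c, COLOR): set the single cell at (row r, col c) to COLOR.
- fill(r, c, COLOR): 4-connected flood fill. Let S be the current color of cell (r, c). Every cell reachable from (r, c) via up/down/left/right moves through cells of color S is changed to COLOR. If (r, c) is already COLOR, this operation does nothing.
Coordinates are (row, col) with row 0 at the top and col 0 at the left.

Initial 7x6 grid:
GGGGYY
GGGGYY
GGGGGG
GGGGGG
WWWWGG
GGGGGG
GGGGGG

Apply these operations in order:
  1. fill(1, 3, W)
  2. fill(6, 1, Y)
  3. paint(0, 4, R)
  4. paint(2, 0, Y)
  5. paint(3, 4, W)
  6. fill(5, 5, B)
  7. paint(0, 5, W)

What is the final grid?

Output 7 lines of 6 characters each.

After op 1 fill(1,3,W) [34 cells changed]:
WWWWYY
WWWWYY
WWWWWW
WWWWWW
WWWWWW
WWWWWW
WWWWWW
After op 2 fill(6,1,Y) [38 cells changed]:
YYYYYY
YYYYYY
YYYYYY
YYYYYY
YYYYYY
YYYYYY
YYYYYY
After op 3 paint(0,4,R):
YYYYRY
YYYYYY
YYYYYY
YYYYYY
YYYYYY
YYYYYY
YYYYYY
After op 4 paint(2,0,Y):
YYYYRY
YYYYYY
YYYYYY
YYYYYY
YYYYYY
YYYYYY
YYYYYY
After op 5 paint(3,4,W):
YYYYRY
YYYYYY
YYYYYY
YYYYWY
YYYYYY
YYYYYY
YYYYYY
After op 6 fill(5,5,B) [40 cells changed]:
BBBBRB
BBBBBB
BBBBBB
BBBBWB
BBBBBB
BBBBBB
BBBBBB
After op 7 paint(0,5,W):
BBBBRW
BBBBBB
BBBBBB
BBBBWB
BBBBBB
BBBBBB
BBBBBB

Answer: BBBBRW
BBBBBB
BBBBBB
BBBBWB
BBBBBB
BBBBBB
BBBBBB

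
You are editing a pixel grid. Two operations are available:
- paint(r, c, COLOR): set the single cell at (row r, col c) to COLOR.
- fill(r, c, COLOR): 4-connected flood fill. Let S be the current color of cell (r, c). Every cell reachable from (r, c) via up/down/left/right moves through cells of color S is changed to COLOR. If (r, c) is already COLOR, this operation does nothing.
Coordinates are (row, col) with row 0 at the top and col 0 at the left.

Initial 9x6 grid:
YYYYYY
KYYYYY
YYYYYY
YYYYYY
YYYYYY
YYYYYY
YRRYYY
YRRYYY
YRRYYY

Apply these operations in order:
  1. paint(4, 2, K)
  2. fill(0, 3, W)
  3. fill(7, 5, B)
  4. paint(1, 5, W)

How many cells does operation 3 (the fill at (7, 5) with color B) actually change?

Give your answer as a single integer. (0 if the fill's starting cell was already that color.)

After op 1 paint(4,2,K):
YYYYYY
KYYYYY
YYYYYY
YYYYYY
YYKYYY
YYYYYY
YRRYYY
YRRYYY
YRRYYY
After op 2 fill(0,3,W) [46 cells changed]:
WWWWWW
KWWWWW
WWWWWW
WWWWWW
WWKWWW
WWWWWW
WRRWWW
WRRWWW
WRRWWW
After op 3 fill(7,5,B) [46 cells changed]:
BBBBBB
KBBBBB
BBBBBB
BBBBBB
BBKBBB
BBBBBB
BRRBBB
BRRBBB
BRRBBB

Answer: 46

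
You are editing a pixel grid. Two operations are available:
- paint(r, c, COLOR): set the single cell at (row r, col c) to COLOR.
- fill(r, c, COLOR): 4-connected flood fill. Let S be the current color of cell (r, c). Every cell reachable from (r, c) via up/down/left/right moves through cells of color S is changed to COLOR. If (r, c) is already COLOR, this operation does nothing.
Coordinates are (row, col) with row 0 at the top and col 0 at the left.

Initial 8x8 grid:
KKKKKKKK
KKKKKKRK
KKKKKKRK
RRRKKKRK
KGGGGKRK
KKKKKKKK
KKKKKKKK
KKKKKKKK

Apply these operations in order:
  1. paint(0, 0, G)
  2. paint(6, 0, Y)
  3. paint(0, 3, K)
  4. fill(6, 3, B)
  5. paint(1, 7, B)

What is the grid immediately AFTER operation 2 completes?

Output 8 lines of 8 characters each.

Answer: GKKKKKKK
KKKKKKRK
KKKKKKRK
RRRKKKRK
KGGGGKRK
KKKKKKKK
YKKKKKKK
KKKKKKKK

Derivation:
After op 1 paint(0,0,G):
GKKKKKKK
KKKKKKRK
KKKKKKRK
RRRKKKRK
KGGGGKRK
KKKKKKKK
KKKKKKKK
KKKKKKKK
After op 2 paint(6,0,Y):
GKKKKKKK
KKKKKKRK
KKKKKKRK
RRRKKKRK
KGGGGKRK
KKKKKKKK
YKKKKKKK
KKKKKKKK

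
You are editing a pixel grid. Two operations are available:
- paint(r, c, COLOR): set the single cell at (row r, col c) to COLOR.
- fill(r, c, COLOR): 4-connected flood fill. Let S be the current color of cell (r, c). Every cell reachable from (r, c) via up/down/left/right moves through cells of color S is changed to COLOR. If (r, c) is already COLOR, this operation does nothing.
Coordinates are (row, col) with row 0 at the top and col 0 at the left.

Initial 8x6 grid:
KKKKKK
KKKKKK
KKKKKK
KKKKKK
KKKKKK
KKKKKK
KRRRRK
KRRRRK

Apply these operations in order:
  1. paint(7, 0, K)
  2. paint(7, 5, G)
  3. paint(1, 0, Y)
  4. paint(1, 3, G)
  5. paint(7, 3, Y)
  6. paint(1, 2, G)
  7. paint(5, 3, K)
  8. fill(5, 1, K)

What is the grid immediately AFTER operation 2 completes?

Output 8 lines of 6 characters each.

After op 1 paint(7,0,K):
KKKKKK
KKKKKK
KKKKKK
KKKKKK
KKKKKK
KKKKKK
KRRRRK
KRRRRK
After op 2 paint(7,5,G):
KKKKKK
KKKKKK
KKKKKK
KKKKKK
KKKKKK
KKKKKK
KRRRRK
KRRRRG

Answer: KKKKKK
KKKKKK
KKKKKK
KKKKKK
KKKKKK
KKKKKK
KRRRRK
KRRRRG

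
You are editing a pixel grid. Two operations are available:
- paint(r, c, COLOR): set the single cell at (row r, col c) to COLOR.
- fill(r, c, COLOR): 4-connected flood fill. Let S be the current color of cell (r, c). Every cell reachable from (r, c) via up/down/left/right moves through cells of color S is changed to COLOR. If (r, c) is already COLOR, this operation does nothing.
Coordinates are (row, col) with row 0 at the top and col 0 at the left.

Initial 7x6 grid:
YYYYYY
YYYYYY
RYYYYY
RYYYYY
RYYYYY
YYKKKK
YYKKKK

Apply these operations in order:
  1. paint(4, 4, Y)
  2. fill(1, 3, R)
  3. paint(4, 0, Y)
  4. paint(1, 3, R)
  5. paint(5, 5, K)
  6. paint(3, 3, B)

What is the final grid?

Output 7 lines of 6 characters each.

After op 1 paint(4,4,Y):
YYYYYY
YYYYYY
RYYYYY
RYYYYY
RYYYYY
YYKKKK
YYKKKK
After op 2 fill(1,3,R) [31 cells changed]:
RRRRRR
RRRRRR
RRRRRR
RRRRRR
RRRRRR
RRKKKK
RRKKKK
After op 3 paint(4,0,Y):
RRRRRR
RRRRRR
RRRRRR
RRRRRR
YRRRRR
RRKKKK
RRKKKK
After op 4 paint(1,3,R):
RRRRRR
RRRRRR
RRRRRR
RRRRRR
YRRRRR
RRKKKK
RRKKKK
After op 5 paint(5,5,K):
RRRRRR
RRRRRR
RRRRRR
RRRRRR
YRRRRR
RRKKKK
RRKKKK
After op 6 paint(3,3,B):
RRRRRR
RRRRRR
RRRRRR
RRRBRR
YRRRRR
RRKKKK
RRKKKK

Answer: RRRRRR
RRRRRR
RRRRRR
RRRBRR
YRRRRR
RRKKKK
RRKKKK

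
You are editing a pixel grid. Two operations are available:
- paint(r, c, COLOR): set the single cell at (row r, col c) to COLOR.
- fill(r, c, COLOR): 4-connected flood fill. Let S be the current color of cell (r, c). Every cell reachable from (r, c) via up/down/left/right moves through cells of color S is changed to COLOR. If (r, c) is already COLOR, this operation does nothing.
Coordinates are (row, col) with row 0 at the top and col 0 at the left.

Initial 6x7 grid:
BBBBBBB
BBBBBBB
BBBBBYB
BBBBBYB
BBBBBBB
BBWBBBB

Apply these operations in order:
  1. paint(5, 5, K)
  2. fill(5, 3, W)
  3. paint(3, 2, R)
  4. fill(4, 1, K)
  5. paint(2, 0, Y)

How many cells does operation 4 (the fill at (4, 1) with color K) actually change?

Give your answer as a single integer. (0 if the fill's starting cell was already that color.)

After op 1 paint(5,5,K):
BBBBBBB
BBBBBBB
BBBBBYB
BBBBBYB
BBBBBBB
BBWBBKB
After op 2 fill(5,3,W) [38 cells changed]:
WWWWWWW
WWWWWWW
WWWWWYW
WWWWWYW
WWWWWWW
WWWWWKW
After op 3 paint(3,2,R):
WWWWWWW
WWWWWWW
WWWWWYW
WWRWWYW
WWWWWWW
WWWWWKW
After op 4 fill(4,1,K) [38 cells changed]:
KKKKKKK
KKKKKKK
KKKKKYK
KKRKKYK
KKKKKKK
KKKKKKK

Answer: 38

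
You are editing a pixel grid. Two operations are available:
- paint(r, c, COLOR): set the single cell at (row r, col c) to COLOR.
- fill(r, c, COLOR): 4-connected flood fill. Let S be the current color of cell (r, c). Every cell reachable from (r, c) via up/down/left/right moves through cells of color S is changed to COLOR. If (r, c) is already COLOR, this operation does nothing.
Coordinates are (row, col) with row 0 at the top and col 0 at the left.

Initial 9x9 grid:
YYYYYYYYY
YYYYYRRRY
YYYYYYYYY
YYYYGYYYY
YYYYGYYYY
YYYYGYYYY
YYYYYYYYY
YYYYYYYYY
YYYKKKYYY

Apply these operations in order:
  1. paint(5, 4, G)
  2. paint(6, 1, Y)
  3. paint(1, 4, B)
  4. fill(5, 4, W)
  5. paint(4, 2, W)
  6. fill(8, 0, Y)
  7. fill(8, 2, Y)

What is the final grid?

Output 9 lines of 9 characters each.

After op 1 paint(5,4,G):
YYYYYYYYY
YYYYYRRRY
YYYYYYYYY
YYYYGYYYY
YYYYGYYYY
YYYYGYYYY
YYYYYYYYY
YYYYYYYYY
YYYKKKYYY
After op 2 paint(6,1,Y):
YYYYYYYYY
YYYYYRRRY
YYYYYYYYY
YYYYGYYYY
YYYYGYYYY
YYYYGYYYY
YYYYYYYYY
YYYYYYYYY
YYYKKKYYY
After op 3 paint(1,4,B):
YYYYYYYYY
YYYYBRRRY
YYYYYYYYY
YYYYGYYYY
YYYYGYYYY
YYYYGYYYY
YYYYYYYYY
YYYYYYYYY
YYYKKKYYY
After op 4 fill(5,4,W) [3 cells changed]:
YYYYYYYYY
YYYYBRRRY
YYYYYYYYY
YYYYWYYYY
YYYYWYYYY
YYYYWYYYY
YYYYYYYYY
YYYYYYYYY
YYYKKKYYY
After op 5 paint(4,2,W):
YYYYYYYYY
YYYYBRRRY
YYYYYYYYY
YYYYWYYYY
YYWYWYYYY
YYYYWYYYY
YYYYYYYYY
YYYYYYYYY
YYYKKKYYY
After op 6 fill(8,0,Y) [0 cells changed]:
YYYYYYYYY
YYYYBRRRY
YYYYYYYYY
YYYYWYYYY
YYWYWYYYY
YYYYWYYYY
YYYYYYYYY
YYYYYYYYY
YYYKKKYYY
After op 7 fill(8,2,Y) [0 cells changed]:
YYYYYYYYY
YYYYBRRRY
YYYYYYYYY
YYYYWYYYY
YYWYWYYYY
YYYYWYYYY
YYYYYYYYY
YYYYYYYYY
YYYKKKYYY

Answer: YYYYYYYYY
YYYYBRRRY
YYYYYYYYY
YYYYWYYYY
YYWYWYYYY
YYYYWYYYY
YYYYYYYYY
YYYYYYYYY
YYYKKKYYY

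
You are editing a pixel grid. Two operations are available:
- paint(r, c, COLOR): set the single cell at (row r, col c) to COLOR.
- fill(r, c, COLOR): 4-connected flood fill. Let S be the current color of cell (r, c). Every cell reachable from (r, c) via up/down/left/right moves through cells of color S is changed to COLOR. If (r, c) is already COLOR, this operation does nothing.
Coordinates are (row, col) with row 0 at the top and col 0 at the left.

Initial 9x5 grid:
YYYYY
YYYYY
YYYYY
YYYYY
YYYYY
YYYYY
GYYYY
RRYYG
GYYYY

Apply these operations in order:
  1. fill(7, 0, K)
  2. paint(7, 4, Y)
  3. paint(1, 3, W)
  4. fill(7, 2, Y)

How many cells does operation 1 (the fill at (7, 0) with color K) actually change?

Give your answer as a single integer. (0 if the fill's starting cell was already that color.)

Answer: 2

Derivation:
After op 1 fill(7,0,K) [2 cells changed]:
YYYYY
YYYYY
YYYYY
YYYYY
YYYYY
YYYYY
GYYYY
KKYYG
GYYYY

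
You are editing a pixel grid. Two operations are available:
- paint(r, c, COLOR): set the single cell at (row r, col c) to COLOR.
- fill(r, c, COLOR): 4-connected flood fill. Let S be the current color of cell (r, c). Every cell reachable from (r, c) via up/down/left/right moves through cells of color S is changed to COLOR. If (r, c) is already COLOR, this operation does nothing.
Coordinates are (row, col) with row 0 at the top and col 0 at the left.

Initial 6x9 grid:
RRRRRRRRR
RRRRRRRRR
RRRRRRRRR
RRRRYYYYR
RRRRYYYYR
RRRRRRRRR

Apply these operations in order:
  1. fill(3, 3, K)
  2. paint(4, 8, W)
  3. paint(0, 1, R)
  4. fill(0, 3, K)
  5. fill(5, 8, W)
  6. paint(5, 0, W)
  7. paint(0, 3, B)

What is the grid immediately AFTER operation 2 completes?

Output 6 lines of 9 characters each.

After op 1 fill(3,3,K) [46 cells changed]:
KKKKKKKKK
KKKKKKKKK
KKKKKKKKK
KKKKYYYYK
KKKKYYYYK
KKKKKKKKK
After op 2 paint(4,8,W):
KKKKKKKKK
KKKKKKKKK
KKKKKKKKK
KKKKYYYYK
KKKKYYYYW
KKKKKKKKK

Answer: KKKKKKKKK
KKKKKKKKK
KKKKKKKKK
KKKKYYYYK
KKKKYYYYW
KKKKKKKKK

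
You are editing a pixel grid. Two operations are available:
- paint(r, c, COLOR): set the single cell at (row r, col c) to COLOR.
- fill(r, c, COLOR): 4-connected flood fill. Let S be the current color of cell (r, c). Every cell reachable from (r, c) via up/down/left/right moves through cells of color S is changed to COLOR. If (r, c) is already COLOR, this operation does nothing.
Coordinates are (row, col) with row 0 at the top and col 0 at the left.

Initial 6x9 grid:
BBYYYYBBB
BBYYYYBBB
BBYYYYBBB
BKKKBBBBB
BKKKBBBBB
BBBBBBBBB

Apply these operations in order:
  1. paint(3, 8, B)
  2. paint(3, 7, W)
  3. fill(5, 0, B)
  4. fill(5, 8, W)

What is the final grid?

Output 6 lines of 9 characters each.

After op 1 paint(3,8,B):
BBYYYYBBB
BBYYYYBBB
BBYYYYBBB
BKKKBBBBB
BKKKBBBBB
BBBBBBBBB
After op 2 paint(3,7,W):
BBYYYYBBB
BBYYYYBBB
BBYYYYBBB
BKKKBBBWB
BKKKBBBBB
BBBBBBBBB
After op 3 fill(5,0,B) [0 cells changed]:
BBYYYYBBB
BBYYYYBBB
BBYYYYBBB
BKKKBBBWB
BKKKBBBBB
BBBBBBBBB
After op 4 fill(5,8,W) [35 cells changed]:
WWYYYYWWW
WWYYYYWWW
WWYYYYWWW
WKKKWWWWW
WKKKWWWWW
WWWWWWWWW

Answer: WWYYYYWWW
WWYYYYWWW
WWYYYYWWW
WKKKWWWWW
WKKKWWWWW
WWWWWWWWW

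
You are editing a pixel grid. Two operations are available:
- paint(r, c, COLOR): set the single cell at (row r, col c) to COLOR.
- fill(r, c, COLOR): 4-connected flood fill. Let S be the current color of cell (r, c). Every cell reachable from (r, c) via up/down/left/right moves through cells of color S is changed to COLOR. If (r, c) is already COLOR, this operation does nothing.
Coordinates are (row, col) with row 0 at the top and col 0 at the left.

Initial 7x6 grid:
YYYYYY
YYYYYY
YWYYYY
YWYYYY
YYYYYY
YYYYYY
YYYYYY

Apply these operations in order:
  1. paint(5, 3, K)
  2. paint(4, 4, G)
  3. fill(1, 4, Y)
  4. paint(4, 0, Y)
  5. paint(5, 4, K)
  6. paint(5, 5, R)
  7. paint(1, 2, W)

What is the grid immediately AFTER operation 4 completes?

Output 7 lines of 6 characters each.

Answer: YYYYYY
YYYYYY
YWYYYY
YWYYYY
YYYYGY
YYYKYY
YYYYYY

Derivation:
After op 1 paint(5,3,K):
YYYYYY
YYYYYY
YWYYYY
YWYYYY
YYYYYY
YYYKYY
YYYYYY
After op 2 paint(4,4,G):
YYYYYY
YYYYYY
YWYYYY
YWYYYY
YYYYGY
YYYKYY
YYYYYY
After op 3 fill(1,4,Y) [0 cells changed]:
YYYYYY
YYYYYY
YWYYYY
YWYYYY
YYYYGY
YYYKYY
YYYYYY
After op 4 paint(4,0,Y):
YYYYYY
YYYYYY
YWYYYY
YWYYYY
YYYYGY
YYYKYY
YYYYYY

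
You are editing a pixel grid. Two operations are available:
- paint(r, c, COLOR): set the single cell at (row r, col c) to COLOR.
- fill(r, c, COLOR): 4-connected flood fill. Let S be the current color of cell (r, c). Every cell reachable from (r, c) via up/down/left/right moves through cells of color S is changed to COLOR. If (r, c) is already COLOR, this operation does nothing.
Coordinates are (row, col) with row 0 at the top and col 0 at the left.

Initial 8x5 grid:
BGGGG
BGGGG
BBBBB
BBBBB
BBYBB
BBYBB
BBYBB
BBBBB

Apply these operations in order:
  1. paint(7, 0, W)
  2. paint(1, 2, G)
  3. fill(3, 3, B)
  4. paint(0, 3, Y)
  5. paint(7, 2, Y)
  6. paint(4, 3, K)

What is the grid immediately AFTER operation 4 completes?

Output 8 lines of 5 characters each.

Answer: BGGYG
BGGGG
BBBBB
BBBBB
BBYBB
BBYBB
BBYBB
WBBBB

Derivation:
After op 1 paint(7,0,W):
BGGGG
BGGGG
BBBBB
BBBBB
BBYBB
BBYBB
BBYBB
WBBBB
After op 2 paint(1,2,G):
BGGGG
BGGGG
BBBBB
BBBBB
BBYBB
BBYBB
BBYBB
WBBBB
After op 3 fill(3,3,B) [0 cells changed]:
BGGGG
BGGGG
BBBBB
BBBBB
BBYBB
BBYBB
BBYBB
WBBBB
After op 4 paint(0,3,Y):
BGGYG
BGGGG
BBBBB
BBBBB
BBYBB
BBYBB
BBYBB
WBBBB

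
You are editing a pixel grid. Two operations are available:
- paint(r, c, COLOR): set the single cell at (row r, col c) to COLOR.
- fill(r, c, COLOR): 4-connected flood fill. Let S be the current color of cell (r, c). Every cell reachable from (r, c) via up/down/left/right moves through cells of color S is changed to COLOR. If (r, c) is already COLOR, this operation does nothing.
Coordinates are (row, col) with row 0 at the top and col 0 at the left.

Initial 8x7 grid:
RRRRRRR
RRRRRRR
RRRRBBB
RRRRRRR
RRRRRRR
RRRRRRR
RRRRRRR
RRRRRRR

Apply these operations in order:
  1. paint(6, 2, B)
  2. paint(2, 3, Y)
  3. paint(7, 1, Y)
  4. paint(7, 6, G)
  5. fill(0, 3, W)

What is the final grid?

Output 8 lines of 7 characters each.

After op 1 paint(6,2,B):
RRRRRRR
RRRRRRR
RRRRBBB
RRRRRRR
RRRRRRR
RRRRRRR
RRBRRRR
RRRRRRR
After op 2 paint(2,3,Y):
RRRRRRR
RRRRRRR
RRRYBBB
RRRRRRR
RRRRRRR
RRRRRRR
RRBRRRR
RRRRRRR
After op 3 paint(7,1,Y):
RRRRRRR
RRRRRRR
RRRYBBB
RRRRRRR
RRRRRRR
RRRRRRR
RRBRRRR
RYRRRRR
After op 4 paint(7,6,G):
RRRRRRR
RRRRRRR
RRRYBBB
RRRRRRR
RRRRRRR
RRRRRRR
RRBRRRR
RYRRRRG
After op 5 fill(0,3,W) [49 cells changed]:
WWWWWWW
WWWWWWW
WWWYBBB
WWWWWWW
WWWWWWW
WWWWWWW
WWBWWWW
WYWWWWG

Answer: WWWWWWW
WWWWWWW
WWWYBBB
WWWWWWW
WWWWWWW
WWWWWWW
WWBWWWW
WYWWWWG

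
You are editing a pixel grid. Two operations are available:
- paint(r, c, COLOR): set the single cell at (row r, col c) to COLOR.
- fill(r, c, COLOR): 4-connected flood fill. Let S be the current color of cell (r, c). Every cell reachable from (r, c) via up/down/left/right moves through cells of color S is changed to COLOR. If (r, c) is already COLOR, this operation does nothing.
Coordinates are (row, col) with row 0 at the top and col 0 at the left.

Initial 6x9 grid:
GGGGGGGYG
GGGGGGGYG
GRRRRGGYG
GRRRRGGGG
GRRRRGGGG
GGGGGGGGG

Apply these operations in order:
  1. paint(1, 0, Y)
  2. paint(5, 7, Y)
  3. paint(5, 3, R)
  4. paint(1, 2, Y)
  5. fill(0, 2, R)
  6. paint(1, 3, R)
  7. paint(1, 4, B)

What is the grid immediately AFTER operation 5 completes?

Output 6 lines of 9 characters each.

Answer: RRRRRRRYR
YRYRRRRYR
GRRRRRRYR
GRRRRRRRR
GRRRRRRRR
GGGRRRRYR

Derivation:
After op 1 paint(1,0,Y):
GGGGGGGYG
YGGGGGGYG
GRRRRGGYG
GRRRRGGGG
GRRRRGGGG
GGGGGGGGG
After op 2 paint(5,7,Y):
GGGGGGGYG
YGGGGGGYG
GRRRRGGYG
GRRRRGGGG
GRRRRGGGG
GGGGGGGYG
After op 3 paint(5,3,R):
GGGGGGGYG
YGGGGGGYG
GRRRRGGYG
GRRRRGGGG
GRRRRGGGG
GGGRGGGYG
After op 4 paint(1,2,Y):
GGGGGGGYG
YGYGGGGYG
GRRRRGGYG
GRRRRGGGG
GRRRRGGGG
GGGRGGGYG
After op 5 fill(0,2,R) [29 cells changed]:
RRRRRRRYR
YRYRRRRYR
GRRRRRRYR
GRRRRRRRR
GRRRRRRRR
GGGRRRRYR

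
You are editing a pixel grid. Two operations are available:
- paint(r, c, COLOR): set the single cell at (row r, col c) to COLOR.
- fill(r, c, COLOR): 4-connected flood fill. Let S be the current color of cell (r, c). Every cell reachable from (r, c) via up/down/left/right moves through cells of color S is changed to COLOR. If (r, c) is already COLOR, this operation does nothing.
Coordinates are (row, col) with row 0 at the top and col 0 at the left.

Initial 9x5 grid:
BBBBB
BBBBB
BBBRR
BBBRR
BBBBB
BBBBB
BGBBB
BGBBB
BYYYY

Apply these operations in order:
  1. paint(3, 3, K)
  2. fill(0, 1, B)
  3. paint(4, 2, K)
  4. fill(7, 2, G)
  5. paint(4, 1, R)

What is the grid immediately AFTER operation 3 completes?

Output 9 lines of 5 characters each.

After op 1 paint(3,3,K):
BBBBB
BBBBB
BBBRR
BBBKR
BBBBB
BBBBB
BGBBB
BGBBB
BYYYY
After op 2 fill(0,1,B) [0 cells changed]:
BBBBB
BBBBB
BBBRR
BBBKR
BBBBB
BBBBB
BGBBB
BGBBB
BYYYY
After op 3 paint(4,2,K):
BBBBB
BBBBB
BBBRR
BBBKR
BBKBB
BBBBB
BGBBB
BGBBB
BYYYY

Answer: BBBBB
BBBBB
BBBRR
BBBKR
BBKBB
BBBBB
BGBBB
BGBBB
BYYYY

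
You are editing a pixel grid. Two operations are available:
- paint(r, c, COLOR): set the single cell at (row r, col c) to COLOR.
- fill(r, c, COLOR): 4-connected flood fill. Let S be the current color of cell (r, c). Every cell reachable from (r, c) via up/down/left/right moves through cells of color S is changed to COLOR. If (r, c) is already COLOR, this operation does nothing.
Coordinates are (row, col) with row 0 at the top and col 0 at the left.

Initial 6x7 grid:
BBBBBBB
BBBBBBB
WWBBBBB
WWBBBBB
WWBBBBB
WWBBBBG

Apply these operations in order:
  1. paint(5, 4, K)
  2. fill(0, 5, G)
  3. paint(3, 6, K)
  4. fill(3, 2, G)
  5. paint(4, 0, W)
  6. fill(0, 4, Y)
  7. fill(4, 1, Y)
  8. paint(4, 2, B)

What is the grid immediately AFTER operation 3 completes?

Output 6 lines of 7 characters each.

Answer: GGGGGGG
GGGGGGG
WWGGGGG
WWGGGGK
WWGGGGG
WWGGKGG

Derivation:
After op 1 paint(5,4,K):
BBBBBBB
BBBBBBB
WWBBBBB
WWBBBBB
WWBBBBB
WWBBKBG
After op 2 fill(0,5,G) [32 cells changed]:
GGGGGGG
GGGGGGG
WWGGGGG
WWGGGGG
WWGGGGG
WWGGKGG
After op 3 paint(3,6,K):
GGGGGGG
GGGGGGG
WWGGGGG
WWGGGGK
WWGGGGG
WWGGKGG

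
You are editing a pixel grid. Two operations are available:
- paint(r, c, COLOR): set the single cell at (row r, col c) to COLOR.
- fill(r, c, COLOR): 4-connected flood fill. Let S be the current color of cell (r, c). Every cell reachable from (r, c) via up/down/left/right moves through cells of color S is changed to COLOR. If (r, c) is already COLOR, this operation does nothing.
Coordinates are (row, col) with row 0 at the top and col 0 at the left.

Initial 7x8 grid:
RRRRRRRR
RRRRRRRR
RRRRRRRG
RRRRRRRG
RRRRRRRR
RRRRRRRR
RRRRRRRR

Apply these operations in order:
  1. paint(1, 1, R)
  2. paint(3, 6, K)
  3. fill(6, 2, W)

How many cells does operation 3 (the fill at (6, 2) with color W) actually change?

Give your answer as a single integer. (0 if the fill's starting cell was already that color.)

After op 1 paint(1,1,R):
RRRRRRRR
RRRRRRRR
RRRRRRRG
RRRRRRRG
RRRRRRRR
RRRRRRRR
RRRRRRRR
After op 2 paint(3,6,K):
RRRRRRRR
RRRRRRRR
RRRRRRRG
RRRRRRKG
RRRRRRRR
RRRRRRRR
RRRRRRRR
After op 3 fill(6,2,W) [53 cells changed]:
WWWWWWWW
WWWWWWWW
WWWWWWWG
WWWWWWKG
WWWWWWWW
WWWWWWWW
WWWWWWWW

Answer: 53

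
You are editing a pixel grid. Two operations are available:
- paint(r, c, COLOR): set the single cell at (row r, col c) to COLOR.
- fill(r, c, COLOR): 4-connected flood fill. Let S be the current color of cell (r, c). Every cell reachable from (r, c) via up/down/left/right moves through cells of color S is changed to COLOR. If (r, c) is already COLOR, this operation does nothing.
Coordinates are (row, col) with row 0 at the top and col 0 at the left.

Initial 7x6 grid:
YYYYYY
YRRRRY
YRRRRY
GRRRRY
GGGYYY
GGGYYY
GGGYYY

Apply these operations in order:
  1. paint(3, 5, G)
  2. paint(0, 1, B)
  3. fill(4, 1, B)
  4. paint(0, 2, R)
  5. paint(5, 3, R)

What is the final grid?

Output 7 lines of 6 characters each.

Answer: YBRYYY
YRRRRY
YRRRRY
BRRRRG
BBBYYY
BBBRYY
BBBYYY

Derivation:
After op 1 paint(3,5,G):
YYYYYY
YRRRRY
YRRRRY
GRRRRG
GGGYYY
GGGYYY
GGGYYY
After op 2 paint(0,1,B):
YBYYYY
YRRRRY
YRRRRY
GRRRRG
GGGYYY
GGGYYY
GGGYYY
After op 3 fill(4,1,B) [10 cells changed]:
YBYYYY
YRRRRY
YRRRRY
BRRRRG
BBBYYY
BBBYYY
BBBYYY
After op 4 paint(0,2,R):
YBRYYY
YRRRRY
YRRRRY
BRRRRG
BBBYYY
BBBYYY
BBBYYY
After op 5 paint(5,3,R):
YBRYYY
YRRRRY
YRRRRY
BRRRRG
BBBYYY
BBBRYY
BBBYYY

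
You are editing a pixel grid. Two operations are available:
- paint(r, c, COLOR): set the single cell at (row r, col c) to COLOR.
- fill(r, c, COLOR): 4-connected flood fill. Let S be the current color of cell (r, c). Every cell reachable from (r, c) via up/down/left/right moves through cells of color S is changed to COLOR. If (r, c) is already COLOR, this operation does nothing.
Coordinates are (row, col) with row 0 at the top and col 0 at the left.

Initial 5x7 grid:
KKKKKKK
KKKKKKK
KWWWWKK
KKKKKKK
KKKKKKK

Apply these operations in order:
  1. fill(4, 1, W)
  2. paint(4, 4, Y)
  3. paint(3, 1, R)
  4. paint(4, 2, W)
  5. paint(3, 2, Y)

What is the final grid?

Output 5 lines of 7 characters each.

Answer: WWWWWWW
WWWWWWW
WWWWWWW
WRYWWWW
WWWWYWW

Derivation:
After op 1 fill(4,1,W) [31 cells changed]:
WWWWWWW
WWWWWWW
WWWWWWW
WWWWWWW
WWWWWWW
After op 2 paint(4,4,Y):
WWWWWWW
WWWWWWW
WWWWWWW
WWWWWWW
WWWWYWW
After op 3 paint(3,1,R):
WWWWWWW
WWWWWWW
WWWWWWW
WRWWWWW
WWWWYWW
After op 4 paint(4,2,W):
WWWWWWW
WWWWWWW
WWWWWWW
WRWWWWW
WWWWYWW
After op 5 paint(3,2,Y):
WWWWWWW
WWWWWWW
WWWWWWW
WRYWWWW
WWWWYWW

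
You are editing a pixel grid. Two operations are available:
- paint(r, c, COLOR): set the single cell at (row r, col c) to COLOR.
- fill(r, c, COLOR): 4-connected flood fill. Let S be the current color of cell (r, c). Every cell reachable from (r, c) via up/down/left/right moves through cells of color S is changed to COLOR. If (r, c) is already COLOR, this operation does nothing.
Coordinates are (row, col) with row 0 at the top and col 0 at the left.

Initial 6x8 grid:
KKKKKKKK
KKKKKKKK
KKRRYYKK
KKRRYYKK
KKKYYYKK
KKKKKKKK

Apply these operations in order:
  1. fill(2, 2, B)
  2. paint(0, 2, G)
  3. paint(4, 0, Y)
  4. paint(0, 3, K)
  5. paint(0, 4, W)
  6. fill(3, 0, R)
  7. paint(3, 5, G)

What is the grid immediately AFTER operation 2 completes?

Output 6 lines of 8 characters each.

Answer: KKGKKKKK
KKKKKKKK
KKBBYYKK
KKBBYYKK
KKKYYYKK
KKKKKKKK

Derivation:
After op 1 fill(2,2,B) [4 cells changed]:
KKKKKKKK
KKKKKKKK
KKBBYYKK
KKBBYYKK
KKKYYYKK
KKKKKKKK
After op 2 paint(0,2,G):
KKGKKKKK
KKKKKKKK
KKBBYYKK
KKBBYYKK
KKKYYYKK
KKKKKKKK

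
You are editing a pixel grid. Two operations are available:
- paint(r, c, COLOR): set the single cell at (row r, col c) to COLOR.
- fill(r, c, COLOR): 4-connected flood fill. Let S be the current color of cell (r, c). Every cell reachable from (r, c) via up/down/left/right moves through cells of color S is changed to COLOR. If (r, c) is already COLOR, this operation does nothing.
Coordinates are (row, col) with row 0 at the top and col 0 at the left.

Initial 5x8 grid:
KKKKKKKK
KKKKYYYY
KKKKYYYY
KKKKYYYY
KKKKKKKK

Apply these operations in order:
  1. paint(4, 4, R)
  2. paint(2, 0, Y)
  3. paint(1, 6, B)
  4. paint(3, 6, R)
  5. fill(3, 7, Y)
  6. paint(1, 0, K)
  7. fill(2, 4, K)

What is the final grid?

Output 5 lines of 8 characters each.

Answer: KKKKKKKK
KKKKKKBK
YKKKKKKK
KKKKKKRK
KKKKRKKK

Derivation:
After op 1 paint(4,4,R):
KKKKKKKK
KKKKYYYY
KKKKYYYY
KKKKYYYY
KKKKRKKK
After op 2 paint(2,0,Y):
KKKKKKKK
KKKKYYYY
YKKKYYYY
KKKKYYYY
KKKKRKKK
After op 3 paint(1,6,B):
KKKKKKKK
KKKKYYBY
YKKKYYYY
KKKKYYYY
KKKKRKKK
After op 4 paint(3,6,R):
KKKKKKKK
KKKKYYBY
YKKKYYYY
KKKKYYRY
KKKKRKKK
After op 5 fill(3,7,Y) [0 cells changed]:
KKKKKKKK
KKKKYYBY
YKKKYYYY
KKKKYYRY
KKKKRKKK
After op 6 paint(1,0,K):
KKKKKKKK
KKKKYYBY
YKKKYYYY
KKKKYYRY
KKKKRKKK
After op 7 fill(2,4,K) [10 cells changed]:
KKKKKKKK
KKKKKKBK
YKKKKKKK
KKKKKKRK
KKKKRKKK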